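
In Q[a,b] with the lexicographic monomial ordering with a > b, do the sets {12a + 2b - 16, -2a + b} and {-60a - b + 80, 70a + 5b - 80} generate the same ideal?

No, the ideals differ.

For a fixed monomial order, each ideal has a unique reduced Gröbner basis; comparing bases decides equality.
Buchberger on the first generating set:
f_1 = 12a + 2b - 16, LT = a.
f_2 = -2a + b, LT = a.

S(f_1,f_2): lcm = a. S = 2/3b - 4/3.
  leading term b: no divisor's leading term divides it; move 2/3b to the remainder.
  leading term 1: no divisor's leading term divides it; move -4/3 to the remainder.
  remainder 2/3b - 4/3 ≠ 0; add g_3 = 2/3b - 4/3 to the basis.

The other S-polynomials (S(f_1,g_3), S(f_2,g_3)) all reduce to 0 modulo the current basis, so we have a Gröbner basis.
Inter-reduce: drop elements whose leading term is divisible by another's, tail-reduce, and make monic.
Reduced Gröbner basis: {a - 1, b - 2}.

Buchberger on the second generating set:
h_1 = -60a - b + 80, LT = a.
h_2 = 70a + 5b - 80, LT = a.

S(h_1,h_2): lcm = a. S = -23/420b - 4/21.
  leading term b: no divisor's leading term divides it; move -23/420b to the remainder.
  leading term 1: no divisor's leading term divides it; move -4/21 to the remainder.
  remainder -23/420b - 4/21 ≠ 0; add k_3 = -23/420b - 4/21 to the basis.

The other S-polynomials (S(h_1,k_3), S(h_2,k_3)) all reduce to 0 modulo the current basis, so we have a Gröbner basis.
Inter-reduce: drop elements whose leading term is divisible by another's, tail-reduce, and make monic.
Reduced Gröbner basis: {a - 32/23, b + 80/23}.

These differ, so the ideals are not equal.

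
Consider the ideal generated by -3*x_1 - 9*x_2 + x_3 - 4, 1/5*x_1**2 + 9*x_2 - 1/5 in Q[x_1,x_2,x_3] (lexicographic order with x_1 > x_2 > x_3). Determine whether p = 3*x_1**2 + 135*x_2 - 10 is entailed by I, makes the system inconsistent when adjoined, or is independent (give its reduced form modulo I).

Adjoining 3*x_1**2 + 135*x_2 - 10 makes the ideal the whole ring: the system is inconsistent.

First compute the reduced Gröbner basis of I by Buchberger's algorithm.
f_1 = -3*x_1 - 9*x_2 + x_3 - 4, LT = x_1.
f_2 = 1/5*x_1**2 + 9*x_2 - 1/5, LT = x_1**2.

S(f_1,f_2): lcm = x_1**2. S = 3*x_1*x_2 - 1/3*x_1*x_3 + 4/3*x_1 - 45*x_2 + 1.
  leading term x_1*x_2: subtract (-x_2)·f_1 from 3*x_1*x_2 - 1/3*x_1*x_3 + 4/3*x_1 - 45*x_2 + 1 → -1/3*x_1*x_3 + 4/3*x_1 - 9*x_2**2 + x_2*x_3 - 49*x_2 + 1
  leading term x_1*x_3: subtract (1/9*x_3)·f_1 from -1/3*x_1*x_3 + 4/3*x_1 - 9*x_2**2 + x_2*x_3 - 49*x_2 + 1 → 4/3*x_1 - 9*x_2**2 + 2*x_2*x_3 - 49*x_2 - 1/9*x_3**2 + 4/9*x_3 + 1
  leading term x_1: subtract (-4/9)·f_1 from 4/3*x_1 - 9*x_2**2 + 2*x_2*x_3 - 49*x_2 - 1/9*x_3**2 + 4/9*x_3 + 1 → -9*x_2**2 + 2*x_2*x_3 - 53*x_2 - 1/9*x_3**2 + 8/9*x_3 - 7/9
  leading term x_2**2: no divisor's leading term divides it; move -9*x_2**2 to the remainder.
  leading term x_2*x_3: no divisor's leading term divides it; move 2*x_2*x_3 to the remainder.
  leading term x_2: no divisor's leading term divides it; move -53*x_2 to the remainder.
  leading term x_3**2: no divisor's leading term divides it; move -1/9*x_3**2 to the remainder.
  leading term x_3: no divisor's leading term divides it; move 8/9*x_3 to the remainder.
  leading term 1: no divisor's leading term divides it; move -7/9 to the remainder.
  remainder -9*x_2**2 + 2*x_2*x_3 - 53*x_2 - 1/9*x_3**2 + 8/9*x_3 - 7/9 ≠ 0; add h_3 = -9*x_2**2 + 2*x_2*x_3 - 53*x_2 - 1/9*x_3**2 + 8/9*x_3 - 7/9 to the basis.

The other S-polynomials (S(f_1,h_3), S(f_2,h_3)) all reduce to 0 modulo the current basis, so we have a Gröbner basis.
Inter-reduce: drop elements whose leading term is divisible by another's, tail-reduce, and make monic.
Reduced Gröbner basis: {x_1 + 3*x_2 - 1/3*x_3 + 4/3, x_2**2 - 2/9*x_2*x_3 + 53/9*x_2 + 1/81*x_3**2 - 8/81*x_3 + 7/81}.
Label its elements g_1 = x_1 + 3*x_2 - 1/3*x_3 + 4/3, g_2 = x_2**2 - 2/9*x_2*x_3 + 53/9*x_2 + 1/81*x_3**2 - 8/81*x_3 + 7/81.

Reduce p = 3*x_1**2 + 135*x_2 - 10 modulo G:
  leading term x_1**2: subtract (3*x_1)·g_1 from 3*x_1**2 + 135*x_2 - 10 → -9*x_1*x_2 + x_1*x_3 - 4*x_1 + 135*x_2 - 10
  leading term x_1*x_2: subtract (-9*x_2)·g_1 from -9*x_1*x_2 + x_1*x_3 - 4*x_1 + 135*x_2 - 10 → x_1*x_3 - 4*x_1 + 27*x_2**2 - 3*x_2*x_3 + 147*x_2 - 10
  leading term x_1*x_3: subtract (x_3)·g_1 from x_1*x_3 - 4*x_1 + 27*x_2**2 - 3*x_2*x_3 + 147*x_2 - 10 → -4*x_1 + 27*x_2**2 - 6*x_2*x_3 + 147*x_2 + 1/3*x_3**2 - 4/3*x_3 - 10
  leading term x_1: subtract (-4)·g_1 from -4*x_1 + 27*x_2**2 - 6*x_2*x_3 + 147*x_2 + 1/3*x_3**2 - 4/3*x_3 - 10 → 27*x_2**2 - 6*x_2*x_3 + 159*x_2 + 1/3*x_3**2 - 8/3*x_3 - 14/3
  leading term x_2**2: subtract (27)·g_2 from 27*x_2**2 - 6*x_2*x_3 + 159*x_2 + 1/3*x_3**2 - 8/3*x_3 - 14/3 → -7
  leading term 1: no divisor's leading term divides it; move -7 to the remainder.
  normal form = -7.
The normal form is nonzero, so p ∉ I. Since p minus its normal form lies in I, I + (p) = I + (r) where r = -7; decide whether this ideal is the whole ring.
Here r = -7 is a nonzero constant, hence a unit: 1 ∈ I + (p), the Gröbner basis of I + (p) is {1}, and the enlarged system has no common solution — adjoining p is inconsistent.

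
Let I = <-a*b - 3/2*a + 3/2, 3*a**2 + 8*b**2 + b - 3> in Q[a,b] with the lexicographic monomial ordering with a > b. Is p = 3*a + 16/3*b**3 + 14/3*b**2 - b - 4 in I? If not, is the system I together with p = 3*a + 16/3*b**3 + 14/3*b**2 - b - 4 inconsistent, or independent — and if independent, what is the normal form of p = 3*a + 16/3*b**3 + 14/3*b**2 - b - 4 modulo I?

Adjoining 3*a + 16/3*b**3 + 14/3*b**2 - b - 4 makes the ideal the whole ring: the system is inconsistent.

First compute the reduced Gröbner basis of I by Buchberger's algorithm.
f_1 = -a*b - 3/2*a + 3/2, LT = a*b.
f_2 = 3*a**2 + 8*b**2 + b - 3, LT = a**2.

S(f_1,f_2): lcm = a**2*b. S = 3/2*a**2 - 3/2*a - 8/3*b**3 - 1/3*b**2 + b.
  leading term a**2: subtract (1/2)·f_2 from 3/2*a**2 - 3/2*a - 8/3*b**3 - 1/3*b**2 + b → -3/2*a - 8/3*b**3 - 13/3*b**2 + 1/2*b + 3/2
  leading term a: no divisor's leading term divides it; move -3/2*a to the remainder.
  leading term b**3: no divisor's leading term divides it; move -8/3*b**3 to the remainder.
  leading term b**2: no divisor's leading term divides it; move -13/3*b**2 to the remainder.
  leading term b: no divisor's leading term divides it; move 1/2*b to the remainder.
  leading term 1: no divisor's leading term divides it; move 3/2 to the remainder.
  remainder -3/2*a - 8/3*b**3 - 13/3*b**2 + 1/2*b + 3/2 ≠ 0; add h_3 = -3/2*a - 8/3*b**3 - 13/3*b**2 + 1/2*b + 3/2 to the basis.

S(f_1,h_3): lcm = a*b. S = 3/2*a - 16/9*b**4 - 26/9*b**3 + 1/3*b**2 + b - 3/2.
  leading term a: subtract (-1)·h_3 from 3/2*a - 16/9*b**4 - 26/9*b**3 + 1/3*b**2 + b - 3/2 → -16/9*b**4 - 50/9*b**3 - 4*b**2 + 3/2*b
  leading term b**4: no divisor's leading term divides it; move -16/9*b**4 to the remainder.
  leading term b**3: no divisor's leading term divides it; move -50/9*b**3 to the remainder.
  leading term b**2: no divisor's leading term divides it; move -4*b**2 to the remainder.
  leading term b: no divisor's leading term divides it; move 3/2*b to the remainder.
  remainder -16/9*b**4 - 50/9*b**3 - 4*b**2 + 3/2*b ≠ 0; add h_4 = -16/9*b**4 - 50/9*b**3 - 4*b**2 + 3/2*b to the basis.

S(f_2,h_3): lcm = a**2. S = -16/9*a*b**3 - 26/9*a*b**2 + 1/3*a*b + a + 8/3*b**2 + 1/3*b - 1.
  leading term a*b**3: subtract (16/9*b**2)·f_1 from -16/9*a*b**3 - 26/9*a*b**2 + 1/3*a*b + a + 8/3*b**2 + 1/3*b - 1 → -2/9*a*b**2 + 1/3*a*b + a + 1/3*b - 1
  leading term a*b**2: subtract (2/9*b)·f_1 from -2/9*a*b**2 + 1/3*a*b + a + 1/3*b - 1 → 2/3*a*b + a - 1
  leading term a*b: subtract (-2/3)·f_1 from 2/3*a*b + a - 1 → 0
  remainder 0.

S(f_1,h_4): lcm = a*b**4. S = -13/8*a*b**3 - 9/4*a*b**2 + 27/32*a*b - 3/2*b**3.
  leading term a*b**3: subtract (13/8*b**2)·f_1 from -13/8*a*b**3 - 9/4*a*b**2 + 27/32*a*b - 3/2*b**3 → 3/16*a*b**2 + 27/32*a*b - 3/2*b**3 - 39/16*b**2
  leading term a*b**2: subtract (-3/16*b)·f_1 from 3/16*a*b**2 + 27/32*a*b - 3/2*b**3 - 39/16*b**2 → 9/16*a*b - 3/2*b**3 - 39/16*b**2 + 9/32*b
  leading term a*b: subtract (-9/16)·f_1 from 9/16*a*b - 3/2*b**3 - 39/16*b**2 + 9/32*b → -27/32*a - 3/2*b**3 - 39/16*b**2 + 9/32*b + 27/32
  leading term a: subtract (9/16)·h_3 from -27/32*a - 3/2*b**3 - 39/16*b**2 + 9/32*b + 27/32 → 0
  remainder 0.

S(f_2,h_4): leading monomials are coprime, so the S-polynomial reduces to 0 (Buchberger's first criterion).
S(h_3,h_4): leading monomials are coprime, so the S-polynomial reduces to 0 (Buchberger's first criterion).
Every S-polynomial of the final basis reduces to 0, so we have a Gröbner basis.
Inter-reduce: drop elements whose leading term is divisible by another's, tail-reduce, and make monic.
Reduced Gröbner basis: {a + 16/9*b**3 + 26/9*b**2 - 1/3*b - 1, b**4 + 25/8*b**3 + 9/4*b**2 - 27/32*b}.
Label its elements g_1 = a + 16/9*b**3 + 26/9*b**2 - 1/3*b - 1, g_2 = b**4 + 25/8*b**3 + 9/4*b**2 - 27/32*b.

Reduce p = 3*a + 16/3*b**3 + 14/3*b**2 - b - 4 modulo G:
  leading term a: subtract (3)·g_1 from 3*a + 16/3*b**3 + 14/3*b**2 - b - 4 → -4*b**2 - 1
  leading term b**2: no divisor's leading term divides it; move -4*b**2 to the remainder.
  leading term 1: no divisor's leading term divides it; move -1 to the remainder.
  normal form = -4*b**2 - 1.
The normal form is nonzero, so p ∉ I. Since p minus its normal form lies in I, I + (p) = I + (r) where r = -4*b**2 - 1; decide whether this ideal is the whole ring.
Run Buchberger on G together with r (pairs among the g_i already reduce to 0 since G is a Gröbner basis):
g_1 = a + 16/9*b**3 + 26/9*b**2 - 1/3*b - 1, LT = a.
g_2 = b**4 + 25/8*b**3 + 9/4*b**2 - 27/32*b, LT = b**4.
r = -4*b**2 - 1, LT = b**2.

S(g_1,g_2): leading monomials are coprime, so the S-polynomial reduces to 0 (Buchberger's first criterion).
S(g_1,r): leading monomials are coprime, so the S-polynomial reduces to 0 (Buchberger's first criterion).
S(g_2,r): lcm = b**4. S = 25/8*b**3 + 2*b**2 - 27/32*b.
  leading term b**3: subtract (-25/32*b)·r from 25/8*b**3 + 2*b**2 - 27/32*b → 2*b**2 - 13/8*b
  leading term b**2: subtract (-1/2)·r from 2*b**2 - 13/8*b → -13/8*b - 1/2
  leading term b: no divisor's leading term divides it; move -13/8*b to the remainder.
  leading term 1: no divisor's leading term divides it; move -1/2 to the remainder.
  remainder -13/8*b - 1/2 ≠ 0; add m_4 = -13/8*b - 1/2 to the basis.

S(g_1,m_4): leading monomials are coprime, so the S-polynomial reduces to 0 (Buchberger's first criterion).
S(g_2,m_4): lcm = b**4. S = 293/104*b**3 + 9/4*b**2 - 27/32*b.
  leading term b**3: subtract (-293/416*b)·r from 293/104*b**3 + 9/4*b**2 - 27/32*b → 9/4*b**2 - 161/104*b
  leading term b**2: subtract (-9/16)·r from 9/4*b**2 - 161/104*b → -161/104*b - 9/16
  leading term b: subtract (161/169)·m_4 from -161/104*b - 9/16 → -233/2704
  leading term 1: no divisor's leading term divides it; move -233/2704 to the remainder.
  remainder -233/2704 ≠ 0; add m_5 = -233/2704 to the basis.

S(r,m_4): lcm = b**2. S = -4/13*b + 1/4.
  leading term b: subtract (32/169)·m_4 from -4/13*b + 1/4 → 233/676
  leading term 1: subtract (-4)·m_5 from 233/676 → 0
  remainder 0.

S(g_1,m_5): leading monomials are coprime, so the S-polynomial reduces to 0 (Buchberger's first criterion).
S(g_2,m_5): leading monomials are coprime, so the S-polynomial reduces to 0 (Buchberger's first criterion).
S(r,m_5): leading monomials are coprime, so the S-polynomial reduces to 0 (Buchberger's first criterion).
S(m_4,m_5): leading monomials are coprime, so the S-polynomial reduces to 0 (Buchberger's first criterion).
Every S-polynomial of the final basis reduces to 0, so we have a Gröbner basis.
Inter-reduce: drop elements whose leading term is divisible by another's, tail-reduce, and make monic.
Reduced Gröbner basis: {1}.
The reduced Gröbner basis of I + (p) is {1}: the ideal is the whole ring, so the enlarged system has no common solution — adjoining p is inconsistent.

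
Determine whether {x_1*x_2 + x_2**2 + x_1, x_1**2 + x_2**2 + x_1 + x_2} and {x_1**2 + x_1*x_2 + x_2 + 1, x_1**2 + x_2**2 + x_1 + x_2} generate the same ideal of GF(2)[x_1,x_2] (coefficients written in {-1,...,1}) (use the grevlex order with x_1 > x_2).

No, the ideals differ.

Equality of ideals is decidable: compute both reduced Gröbner bases (unique for the ordering) and check whether they agree.
Buchberger on the first generating set:
f_1 = x_1*x_2 + x_2**2 + x_1, LT = x_1*x_2.
f_2 = x_1**2 + x_2**2 + x_1 + x_2, LT = x_1**2.

S(f_1,f_2): lcm = x_1**2*x_2. S = x_1*x_2**2 + x_2**3 + x_1**2 + x_1*x_2 + x_2**2.
  reduce S modulo (f_1, f_2):
  remainder x_1 + x_2 ≠ 0; add g_3 = x_1 + x_2 to the basis.

S(f_1,g_3): lcm = x_1*x_2. S = x_1.
  reduce S modulo (f_1, f_2, g_3):
  remainder x_2 ≠ 0; add g_4 = x_2 to the basis.

The other S-polynomials (S(f_2,g_3), S(f_1,g_4), S(f_2,g_4), S(g_3,g_4)) all reduce to 0 modulo the current basis, so we have a Gröbner basis.
Inter-reduce: drop elements whose leading term is divisible by another's, tail-reduce, and make monic.
Reduced Gröbner basis: {x_1, x_2}.

Buchberger on the second generating set:
h_1 = x_1**2 + x_1*x_2 + x_2 + 1, LT = x_1**2.
h_2 = x_1**2 + x_2**2 + x_1 + x_2, LT = x_1**2.

S(h_1,h_2): lcm = x_1**2. S = x_1*x_2 + x_2**2 + x_1 + 1.
  reduce S modulo (h_1, h_2):
  remainder x_1*x_2 + x_2**2 + x_1 + 1 ≠ 0; add k_3 = x_1*x_2 + x_2**2 + x_1 + 1 to the basis.

The other S-polynomials (S(h_1,k_3), S(h_2,k_3)) all reduce to 0 modulo the current basis, so we have a Gröbner basis.
Inter-reduce: drop elements whose leading term is divisible by another's, tail-reduce, and make monic.
Reduced Gröbner basis: {x_1**2 + x_2**2 + x_1 + x_2, x_1*x_2 + x_2**2 + x_1 + 1}.

These differ, so the ideals are not equal.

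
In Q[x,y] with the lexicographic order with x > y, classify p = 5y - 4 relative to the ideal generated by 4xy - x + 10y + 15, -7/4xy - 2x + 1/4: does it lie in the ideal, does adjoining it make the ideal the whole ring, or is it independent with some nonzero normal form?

Adjoining 5y - 4 makes the ideal the whole ring: the system is inconsistent.

First compute the reduced Gröbner basis of I by Buchberger's algorithm.
f_1 = 4xy - x + 10y + 15, LT = xy.
f_2 = -7/4xy - 2x + 1/4, LT = xy.

S(f_1,f_2): lcm = xy. S = -39/28x + 5/2y + 109/28.
  leading term x: no divisor's leading term divides it; move -39/28x to the remainder.
  leading term y: no divisor's leading term divides it; move 5/2y to the remainder.
  leading term 1: no divisor's leading term divides it; move 109/28 to the remainder.
  remainder -39/28x + 5/2y + 109/28 ≠ 0; add h_3 = -39/28x + 5/2y + 109/28 to the basis.

S(f_1,h_3): lcm = xy. S = -1/4x + 70/39y^2 + 413/78y + 15/4.
  leading term x: subtract (7/39)·h_3 from -1/4x + 70/39y^2 + 413/78y + 15/4 → 70/39y^2 + 63/13y + 119/39
  leading term y^2: no divisor's leading term divides it; move 70/39y^2 to the remainder.
  leading term y: no divisor's leading term divides it; move 63/13y to the remainder.
  leading term 1: no divisor's leading term divides it; move 119/39 to the remainder.
  remainder 70/39y^2 + 63/13y + 119/39 ≠ 0; add h_4 = 70/39y^2 + 63/13y + 119/39 to the basis.

The other S-polynomials (S(f_2,h_3), S(f_1,h_4), S(f_2,h_4), S(h_3,h_4)) all reduce to 0 modulo the current basis, so we have a Gröbner basis.
Inter-reduce: drop elements whose leading term is divisible by another's, tail-reduce, and make monic.
Reduced Gröbner basis: {x - 70/39y - 109/39, y^2 + 27/10y + 17/10}.
Label its elements g_1 = x - 70/39y - 109/39, g_2 = y^2 + 27/10y + 17/10.

Reduce p = 5y - 4 modulo G:
  leading term y: no divisor's leading term divides it; move 5y to the remainder.
  leading term 1: no divisor's leading term divides it; move -4 to the remainder.
  normal form = 5y - 4.
The normal form is nonzero, so p ∉ I. Since p minus its normal form lies in I, I + (p) = I + (r) where r = 5y - 4; decide whether this ideal is the whole ring.
Run Buchberger on G together with r (pairs among the g_i already reduce to 0 since G is a Gröbner basis):
g_1 = x - 70/39y - 109/39, LT = x.
g_2 = y^2 + 27/10y + 17/10, LT = y^2.
r = 5y - 4, LT = y.

S(g_2,r): lcm = y^2. S = 7/2y + 17/10.
  leading term y: subtract (7/10)·r from 7/2y + 17/10 → 9/2
  leading term 1: no divisor's leading term divides it; move 9/2 to the remainder.
  remainder 9/2 ≠ 0; add m_4 = 9/2 to the basis.

The other S-polynomials (S(g_1,g_2), S(g_1,r), S(g_1,m_4), S(g_2,m_4), S(r,m_4)) all reduce to 0 modulo the current basis, so we have a Gröbner basis.
Inter-reduce: drop elements whose leading term is divisible by another's, tail-reduce, and make monic.
Reduced Gröbner basis: {1}.
The reduced Gröbner basis of I + (p) is {1}: the ideal is the whole ring, so the enlarged system has no common solution — adjoining p is inconsistent.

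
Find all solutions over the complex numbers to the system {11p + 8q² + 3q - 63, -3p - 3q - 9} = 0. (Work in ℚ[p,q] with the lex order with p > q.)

{(0, -3), (-7, 4)}

Compute a lex Gröbner basis by Buchberger's algorithm.
f_1 = 11p + 8q² + 3q - 63, LT = p.
f_2 = -3p - 3q - 9, LT = p.

S(f_1,f_2): lcm = p. S = 8/11q² - 8/11q - 96/11.
  leading term q²: no divisor's leading term divides it; move 8/11q² to the remainder.
  leading term q: no divisor's leading term divides it; move -8/11q to the remainder.
  leading term 1: no divisor's leading term divides it; move -96/11 to the remainder.
  remainder 8/11q² - 8/11q - 96/11 ≠ 0; add h_3 = 8/11q² - 8/11q - 96/11 to the basis.

The other S-polynomials (S(f_1,h_3), S(f_2,h_3)) all reduce to 0 modulo the current basis, so we have a Gröbner basis.
Inter-reduce: drop elements whose leading term is divisible by another's, tail-reduce, and make monic.
Reduced Gröbner basis: {p + q + 3, q² - q - 12}.

Elimination: the polynomial q² - q - 12 lies in the elimination ideal for q, so q ∈ {-3, 4}. For each such q, the remaining basis elements (now univariate) give the rest of the solution.
  q = -3: the earlier basis element becomes p = 0, giving p = 0 — point (0, -3).
  q = 4: the earlier basis element becomes p + 7 = 0, giving p = -7 — point (-7, 4).
Each listed point satisfies every original equation (direct substitution).
This is the nonlinear analogue of row-reducing a linear system.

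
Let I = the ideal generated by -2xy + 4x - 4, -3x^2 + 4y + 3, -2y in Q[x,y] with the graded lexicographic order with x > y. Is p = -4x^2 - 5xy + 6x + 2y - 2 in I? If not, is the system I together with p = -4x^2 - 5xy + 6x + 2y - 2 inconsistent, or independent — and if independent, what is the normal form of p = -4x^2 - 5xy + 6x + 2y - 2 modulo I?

-4x^2 - 5xy + 6x + 2y - 2 lies in I (it reduces to 0).

First compute the reduced Gröbner basis of I by Buchberger's algorithm.
f_1 = -2xy + 4x - 4, LT = xy.
f_2 = -3x^2 + 4y + 3, LT = x^2.
f_3 = -2y, LT = y.

S(f_1,f_2): lcm = x^2y. S = -2x^2 + 4/3y^2 + 2x + y.
  reduce S modulo (f_1, f_2, f_3):
  remainder 2x - 2 ≠ 0; add h_4 = 2x - 2 to the basis.

The other S-polynomials (S(f_1,f_3), S(f_2,f_3), S(f_1,h_4), S(f_2,h_4), S(f_3,h_4)) all reduce to 0 modulo the current basis, so we have a Gröbner basis.
Inter-reduce: drop elements whose leading term is divisible by another's, tail-reduce, and make monic.
Reduced Gröbner basis: {x - 1, y}.
Label its elements g_1 = x - 1, g_2 = y.

Reduce p = -4x^2 - 5xy + 6x + 2y - 2 modulo G:
  leading term x^2: subtract (-4x)·g_1 from -4x^2 - 5xy + 6x + 2y - 2 → -5xy + 2x + 2y - 2
  leading term xy: subtract (-5y)·g_1 from -5xy + 2x + 2y - 2 → 2x - 3y - 2
  leading term x: subtract (2)·g_1 from 2x - 3y - 2 → -3y
  leading term y: subtract (-3)·g_2 from -3y → 0
  normal form = 0.
Since the normal form is 0, p ∈ I.

The remainder on division by a Gröbner basis is unique — it is the normal form.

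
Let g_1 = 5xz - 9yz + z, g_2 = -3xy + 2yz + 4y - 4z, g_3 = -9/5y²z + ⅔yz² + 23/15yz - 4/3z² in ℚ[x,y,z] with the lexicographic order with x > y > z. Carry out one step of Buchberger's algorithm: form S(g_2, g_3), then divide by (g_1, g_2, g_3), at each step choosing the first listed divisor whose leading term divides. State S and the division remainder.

S(g_2, g_3) = 10/27xyz² + 23/27xyz - 20/27xz² - ⅔y²z² - 4/3y²z + 4/3yz²; remainder on division = 0.

lcm(LM(g_2), LM(g_3)) = xy²z.
S = (lcm/LT(g_2))·g_2 − (lcm/LT(g_3))·g_3 = 10/27xyz² + 23/27xyz - 20/27xz² - ⅔y²z² - 4/3y²z + 4/3yz².
Reduce S modulo (g_1, g_2, g_3) in that order:
  leading term xyz²: subtract (2/27yz)·g_1 from 10/27xyz² + 23/27xyz - 20/27xz² - ⅔y²z² - 4/3y²z + 4/3yz² → 23/27xyz - 20/27xz² - 4/3y²z + 34/27yz²
  leading term xyz: subtract (23/135y)·g_1 from 23/27xyz - 20/27xz² - 4/3y²z + 34/27yz² → -20/27xz² + ⅕y²z + 34/27yz² - 23/135yz
  leading term xz²: subtract (-4/27z)·g_1 from -20/27xz² + ⅕y²z + 34/27yz² - 23/135yz → ⅕y²z - 2/27yz² - 23/135yz + 4/27z²
  leading term y²z: subtract (-1/9)·g_3 from ⅕y²z - 2/27yz² - 23/135yz + 4/27z² → 0
The remainder is 0, so this S-polynomial contributes no new basis element.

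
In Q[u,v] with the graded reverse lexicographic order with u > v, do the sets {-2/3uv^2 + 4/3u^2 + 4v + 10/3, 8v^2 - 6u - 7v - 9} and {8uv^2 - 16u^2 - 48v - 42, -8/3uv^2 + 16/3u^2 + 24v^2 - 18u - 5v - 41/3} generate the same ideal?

No, the ideals differ.

For a fixed monomial order, each ideal has a unique reduced Gröbner basis; comparing bases decides equality.
Buchberger on the first generating set:
f_1 = -2/3uv^2 + 4/3u^2 + 4v + 10/3, LT = uv^2.
f_2 = 8v^2 - 6u - 7v - 9, LT = v^2.

S(f_1,f_2): lcm = uv^2. S = -5/4u^2 + 7/8uv + 9/8u - 6v - 5.
  leading term u^2: no divisor's leading term divides it; move -5/4u^2 to the remainder.
  leading term uv: no divisor's leading term divides it; move 7/8uv to the remainder.
  leading term u: no divisor's leading term divides it; move 9/8u to the remainder.
  leading term v: no divisor's leading term divides it; move -6v to the remainder.
  leading term 1: no divisor's leading term divides it; move -5 to the remainder.
  remainder -5/4u^2 + 7/8uv + 9/8u - 6v - 5 ≠ 0; add g_3 = -5/4u^2 + 7/8uv + 9/8u - 6v - 5 to the basis.

The other S-polynomials (S(f_1,g_3), S(f_2,g_3)) all reduce to 0 modulo the current basis, so we have a Gröbner basis.
Inter-reduce: drop elements whose leading term is divisible by another's, tail-reduce, and make monic.
Reduced Gröbner basis: {u^2 - 7/10uv - 9/10u + 24/5v + 4, v^2 - 3/4u - 7/8v - 9/8}.

Buchberger on the second generating set:
h_1 = 8uv^2 - 16u^2 - 48v - 42, LT = uv^2.
h_2 = -8/3uv^2 + 16/3u^2 + 24v^2 - 18u - 5v - 41/3, LT = uv^2.

S(h_1,h_2): lcm = uv^2. S = 9v^2 - 27/4u - 63/8v - 83/8.
  leading term v^2: no divisor's leading term divides it; move 9v^2 to the remainder.
  leading term u: no divisor's leading term divides it; move -27/4u to the remainder.
  leading term v: no divisor's leading term divides it; move -63/8v to the remainder.
  leading term 1: no divisor's leading term divides it; move -83/8 to the remainder.
  remainder 9v^2 - 27/4u - 63/8v - 83/8 ≠ 0; add k_3 = 9v^2 - 27/4u - 63/8v - 83/8 to the basis.

S(h_1,k_3): lcm = uv^2. S = -5/4u^2 + 7/8uv + 83/72u - 6v - 21/4.
  leading term u^2: no divisor's leading term divides it; move -5/4u^2 to the remainder.
  leading term uv: no divisor's leading term divides it; move 7/8uv to the remainder.
  leading term u: no divisor's leading term divides it; move 83/72u to the remainder.
  leading term v: no divisor's leading term divides it; move -6v to the remainder.
  leading term 1: no divisor's leading term divides it; move -21/4 to the remainder.
  remainder -5/4u^2 + 7/8uv + 83/72u - 6v - 21/4 ≠ 0; add k_4 = -5/4u^2 + 7/8uv + 83/72u - 6v - 21/4 to the basis.

The other S-polynomials (S(h_2,k_3), S(h_1,k_4), S(h_2,k_4), S(k_3,k_4)) all reduce to 0 modulo the current basis, so we have a Gröbner basis.
Inter-reduce: drop elements whose leading term is divisible by another's, tail-reduce, and make monic.
Reduced Gröbner basis: {u^2 - 7/10uv - 83/90u + 24/5v + 21/5, v^2 - 3/4u - 7/8v - 83/72}.

The bases are distinct; the ideals are different.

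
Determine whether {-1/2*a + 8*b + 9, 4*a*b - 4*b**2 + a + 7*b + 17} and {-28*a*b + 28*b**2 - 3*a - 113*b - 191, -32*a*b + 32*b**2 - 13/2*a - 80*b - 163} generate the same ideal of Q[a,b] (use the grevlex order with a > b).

Yes, the ideals are equal.

Since reduced Gröbner bases are canonical representatives of ideals under a given ordering, it suffices to compute and compare them.
Buchberger on the first generating set:
f_1 = -1/2*a + 8*b + 9, LT = a.
f_2 = 4*a*b - 4*b**2 + a + 7*b + 17, LT = a*b.

S(f_1,f_2): lcm = a*b. S = -15*b**2 - 1/4*a - 79/4*b - 17/4.
  reduce S modulo (f_1, f_2):
  remainder -15*b**2 - 95/4*b - 35/4 ≠ 0; add g_3 = -15*b**2 - 95/4*b - 35/4 to the basis.

The other S-polynomials (S(f_1,g_3), S(f_2,g_3)) all reduce to 0 modulo the current basis, so we have a Gröbner basis.
Inter-reduce: drop elements whose leading term is divisible by another's, tail-reduce, and make monic.
Reduced Gröbner basis: {b**2 + 19/12*b + 7/12, a - 16*b - 18}.

Buchberger on the second generating set:
h_1 = -28*a*b + 28*b**2 - 3*a - 113*b - 191, LT = a*b.
h_2 = -32*a*b + 32*b**2 - 13/2*a - 80*b - 163, LT = a*b.

S(h_1,h_2): lcm = a*b. S = -43/448*a + 43/28*b + 387/224.
  reduce S modulo (h_1, h_2):
  remainder -43/448*a + 43/28*b + 387/224 ≠ 0; add k_3 = -43/448*a + 43/28*b + 387/224 to the basis.

S(h_1,k_3): lcm = a*b. S = 15*b**2 + 3/28*a + 617/28*b + 191/28.
  reduce S modulo (h_1, h_2, k_3):
  remainder 15*b**2 + 95/4*b + 35/4 ≠ 0; add k_4 = 15*b**2 + 95/4*b + 35/4 to the basis.

The other S-polynomials (S(h_2,k_3), S(h_1,k_4), S(h_2,k_4), S(k_3,k_4)) all reduce to 0 modulo the current basis, so we have a Gröbner basis.
Inter-reduce: drop elements whose leading term is divisible by another's, tail-reduce, and make monic.
Reduced Gröbner basis: {b**2 + 19/12*b + 7/12, a - 16*b - 18}.

The two bases agree; hence the ideals are identical.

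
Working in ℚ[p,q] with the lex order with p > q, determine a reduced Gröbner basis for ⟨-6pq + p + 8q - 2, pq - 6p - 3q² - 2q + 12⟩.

G = {p + 18/35q² + 4/35q - 2, q³ + 1/18q² - 4/3q}

The reduced Gröbner basis is the canonical form of the ideal for this ordering.

f_1 = -6pq + p + 8q - 2, LT = pq.
f_2 = pq - 6p - 3q² - 2q + 12, LT = pq.

S(f_1,f_2): lcm = pq. S = 35/6p + 3q² + ⅔q - 35/3.
  reduce S modulo (f_1, f_2):
  remainder 35/6p + 3q² + ⅔q - 35/3 ≠ 0; add g_3 = 35/6p + 3q² + ⅔q - 35/3 to the basis.

S(f_1,g_3): lcm = pq. S = -⅙p - 18/35q³ - 4/35q² + ⅔q + ⅓.
  reduce S modulo (f_1, f_2, g_3):
  remainder -18/35q³ - 1/35q² + 24/35q ≠ 0; add g_4 = -18/35q³ - 1/35q² + 24/35q to the basis.

The other S-polynomials (S(f_2,g_3), S(f_1,g_4), S(f_2,g_4), S(g_3,g_4)) all reduce to 0 modulo the current basis, so we have a Gröbner basis.
Inter-reduce: drop elements whose leading term is divisible by another's, tail-reduce, and make monic.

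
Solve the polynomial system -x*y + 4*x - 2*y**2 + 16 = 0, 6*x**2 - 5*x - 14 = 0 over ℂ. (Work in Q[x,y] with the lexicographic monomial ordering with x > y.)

{(2, -4), (2, 3), (-7/6, 7/24 - sqrt(3313)/24), (-7/6, 7/24 + sqrt(3313)/24)}

Compute a lex Gröbner basis by Buchberger's algorithm.
f_1 = -x*y + 4*x - 2*y**2 + 16, LT = x*y.
f_2 = 6*x**2 - 5*x - 14, LT = x**2.

S(f_1,f_2): lcm = x**2*y. S = -4*x**2 + 2*x*y**2 + 5/6*x*y - 16*x + 7/3*y.
  reduce S modulo (f_1, f_2):
  remainder 16*x - 4*y**3 - 53/3*y**2 + 103/3*y + 132 ≠ 0; add h_3 = 16*x - 4*y**3 - 53/3*y**2 + 103/3*y + 132 to the basis.

S(f_1,h_3): lcm = x*y. S = -4*x + 1/4*y**4 + 53/48*y**3 - 7/48*y**2 - 33/4*y - 16.
  reduce S modulo (f_1, f_2, h_3):
  remainder 1/4*y**4 + 5/48*y**3 - 73/16*y**2 + 1/3*y + 17 ≠ 0; add h_4 = 1/4*y**4 + 5/48*y**3 - 73/16*y**2 + 1/3*y + 17 to the basis.

The other S-polynomials (S(f_2,h_3), S(f_1,h_4), S(f_2,h_4), S(h_3,h_4)) all reduce to 0 modulo the current basis, so we have a Gröbner basis.
Inter-reduce: drop elements whose leading term is divisible by another's, tail-reduce, and make monic.
Reduced Gröbner basis: {x - 1/4*y**3 - 53/48*y**2 + 103/48*y + 33/4, y**4 + 5/12*y**3 - 73/4*y**2 + 4/3*y + 68}.

From the last basis element, y**4 + 5/12*y**3 - 73/4*y**2 + 4/3*y + 68 = 0, so y takes values in {-4, 3, 7/24 - sqrt(3313)/24, 7/24 + sqrt(3313)/24}. Each choice, substituted upward through the basis, yields the corresponding point(s) of the solution set.
  y = -4: the earlier basis element becomes x - 2 = 0, giving x = 2 — point (2, -4).
  y = 3: the earlier basis element becomes x - 2 = 0, giving x = 2 — point (2, 3).
  y = 7/24 - sqrt(3313)/24: the earlier basis element becomes x + 7/6 = 0, giving x = -7/6 — point (-7/6, 7/24 - sqrt(3313)/24).
  y = 7/24 + sqrt(3313)/24: the earlier basis element becomes x + 7/6 = 0, giving x = -7/6 — point (-7/6, 7/24 + sqrt(3313)/24).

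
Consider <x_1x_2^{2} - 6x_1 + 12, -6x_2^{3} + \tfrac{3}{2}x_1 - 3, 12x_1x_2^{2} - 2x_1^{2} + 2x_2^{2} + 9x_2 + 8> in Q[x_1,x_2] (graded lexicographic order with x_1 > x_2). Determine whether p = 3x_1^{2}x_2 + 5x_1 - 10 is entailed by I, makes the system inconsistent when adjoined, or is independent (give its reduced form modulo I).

3x_1^{2}x_2 + 5x_1 - 10 lies in I (it reduces to 0).

First compute the reduced Gröbner basis of I by Buchberger's algorithm.
f_1 = x_1x_2^{2} - 6x_1 + 12, LT = x_1x_2^{2}.
f_2 = -6x_2^{3} + \tfrac{3}{2}x_1 - 3, LT = x_2^{3}.
f_3 = 12x_1x_2^{2} - 2x_1^{2} + 2x_2^{2} + 9x_2 + 8, LT = x_1x_2^{2}.

S(f_1,f_2): lcm = x_1x_2^{3}. S = \tfrac{1}{4}x_1^{2} - 6x_1x_2 - \tfrac{1}{2}x_1 + 12x_2.
  reduce S modulo (f_1, f_2, f_3):
  remainder \tfrac{1}{4}x_1^{2} - 6x_1x_2 - \tfrac{1}{2}x_1 + 12x_2 ≠ 0; add h_4 = \tfrac{1}{4}x_1^{2} - 6x_1x_2 - \tfrac{1}{2}x_1 + 12x_2 to the basis.

S(f_1,f_3): lcm = x_1x_2^{2}. S = \tfrac{1}{6}x_1^{2} - \tfrac{1}{6}x_2^{2} - 6x_1 - \tfrac{3}{4}x_2 + \tfrac{34}{3}.
  reduce S modulo (f_1, f_2, f_3, h_4):
  remainder 4x_1x_2 - \tfrac{1}{6}x_2^{2} - \tfrac{17}{3}x_1 - \tfrac{35}{4}x_2 + \tfrac{34}{3} ≠ 0; add h_5 = 4x_1x_2 - \tfrac{1}{6}x_2^{2} - \tfrac{17}{3}x_1 - \tfrac{35}{4}x_2 + \tfrac{34}{3} to the basis.

S(f_2,f_3): lcm = x_1x_2^{3}. S = \tfrac{1}{6}x_1^{2}x_2 - \tfrac{1}{6}x_2^{3} - \tfrac{1}{4}x_1^{2} - \tfrac{3}{4}x_2^{2} + \tfrac{1}{2}x_1 - \tfrac{2}{3}x_2.
  reduce S modulo (f_1, f_2, f_3, h_4, h_5):
  remainder -\tfrac{647}{72}x_2^{2} + \tfrac{1147}{72}x_1 - \tfrac{17}{16}x_2 - \tfrac{1147}{36} ≠ 0; add h_6 = -\tfrac{647}{72}x_2^{2} + \tfrac{1147}{72}x_1 - \tfrac{17}{16}x_2 - \tfrac{1147}{36} to the basis.

S(f_3,h_4): lcm = x_1^{2}x_2^{2}. S = 24x_1x_2^{3} - \tfrac{1}{6}x_1^{3} + \tfrac{13}{6}x_1x_2^{2} - 48x_2^{3} + \tfrac{3}{4}x_1x_2 + \tfrac{2}{3}x_1.
  reduce S modulo (f_1, f_2, f_3, h_4, h_5, h_6):
  remainder -\tfrac{637527}{20704}x_1 + \tfrac{77955}{20704}x_2 + \tfrac{637527}{10352} ≠ 0; add h_7 = -\tfrac{637527}{20704}x_1 + \tfrac{77955}{20704}x_2 + \tfrac{637527}{10352} to the basis.

S(f_2,h_5): lcm = x_1x_2^{3}. S = \tfrac{1}{24}x_2^{4} + \tfrac{17}{12}x_1x_2^{2} + \tfrac{35}{16}x_2^{3} - \tfrac{1}{4}x_1^{2} - \tfrac{17}{6}x_2^{2} + \tfrac{1}{2}x_1.
  reduce S modulo (f_1, f_2, f_3, h_4, h_5, h_6, h_7):
  remainder -\tfrac{55414643}{40801728}x_2 ≠ 0; add h_8 = -\tfrac{55414643}{40801728}x_2 to the basis.

The other S-polynomials (S(f_1,h_4), S(f_2,h_4), S(f_1,h_5), S(f_3,h_5), S(h_4,h_5), S(f_1,h_6), S(f_2,h_6), S(f_3,h_6), S(h_4,h_6), S(h_5,h_6), S(f_1,h_7), S(f_2,h_7), S(f_3,h_7), S(h_4,h_7), S(h_5,h_7), S(h_6,h_7), S(f_1,h_8), S(f_2,h_8), S(f_3,h_8), S(h_4,h_8), S(h_5,h_8), S(h_6,h_8), S(h_7,h_8)) all reduce to 0 modulo the current basis, so we have a Gröbner basis.
Inter-reduce: drop elements whose leading term is divisible by another's, tail-reduce, and make monic.
Reduced Gröbner basis: {x_1 - 2, x_2}.
Label its elements g_1 = x_1 - 2, g_2 = x_2.

Reduce p = 3x_1^{2}x_2 + 5x_1 - 10 modulo G:
  leading term x_1^{2}x_2: subtract (3x_1x_2)·g_1 from 3x_1^{2}x_2 + 5x_1 - 10 → 6x_1x_2 + 5x_1 - 10
  leading term x_1x_2: subtract (6x_2)·g_1 from 6x_1x_2 + 5x_1 - 10 → 5x_1 + 12x_2 - 10
  leading term x_1: subtract (5)·g_1 from 5x_1 + 12x_2 - 10 → 12x_2
  leading term x_2: subtract (12)·g_2 from 12x_2 → 0
  normal form = 0.
Since the normal form is 0, p ∈ I.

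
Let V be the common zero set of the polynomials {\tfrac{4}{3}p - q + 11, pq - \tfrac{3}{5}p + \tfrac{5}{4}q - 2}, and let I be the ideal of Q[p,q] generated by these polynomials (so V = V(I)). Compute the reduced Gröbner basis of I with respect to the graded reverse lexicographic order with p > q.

f_1 = \tfrac{4}{3}p - q + 11, LT = p.
f_2 = pq - \tfrac{3}{5}p + \tfrac{5}{4}q - 2, LT = pq.

S(f_1,f_2): lcm = pq. S = -\tfrac{3}{4}q^{2} + \tfrac{3}{5}p + 7q + 2.
  leading term q^{2}: no divisor's leading term divides it; move -\tfrac{3}{4}q^{2} to the remainder.
  leading term p: subtract (\tfrac{9}{20})·f_1 from \tfrac{3}{5}p + 7q + 2 → \tfrac{149}{20}q - \tfrac{59}{20}
  leading term q: no divisor's leading term divides it; move \tfrac{149}{20}q to the remainder.
  leading term 1: no divisor's leading term divides it; move -\tfrac{59}{20} to the remainder.
  remainder -\tfrac{3}{4}q^{2} + \tfrac{149}{20}q - \tfrac{59}{20} ≠ 0; add g_3 = -\tfrac{3}{4}q^{2} + \tfrac{149}{20}q - \tfrac{59}{20} to the basis.

S(f_1,g_3): leading monomials are coprime, so the S-polynomial reduces to 0 (Buchberger's first criterion).
S(f_2,g_3): lcm = pq^{2}. S = \tfrac{28}{3}pq + \tfrac{5}{4}q^{2} - \tfrac{59}{15}p - 2q.
  leading term pq: subtract (7q)·f_1 from \tfrac{28}{3}pq + \tfrac{5}{4}q^{2} - \tfrac{59}{15}p - 2q → \tfrac{33}{4}q^{2} - \tfrac{59}{15}p - 79q
  leading term q^{2}: subtract (-11)·g_3 from \tfrac{33}{4}q^{2} - \tfrac{59}{15}p - 79q → -\tfrac{59}{15}p + \tfrac{59}{20}q - \tfrac{649}{20}
  leading term p: subtract (-\tfrac{59}{20})·f_1 from -\tfrac{59}{15}p + \tfrac{59}{20}q - \tfrac{649}{20} → 0
  remainder 0.

Every S-polynomial of the final basis reduces to 0, so we have a Gröbner basis.
Inter-reduce: drop elements whose leading term is divisible by another's, tail-reduce, and make monic.

G = {q^{2} - \tfrac{149}{15}q + \tfrac{59}{15}, p - \tfrac{3}{4}q + \tfrac{33}{4}}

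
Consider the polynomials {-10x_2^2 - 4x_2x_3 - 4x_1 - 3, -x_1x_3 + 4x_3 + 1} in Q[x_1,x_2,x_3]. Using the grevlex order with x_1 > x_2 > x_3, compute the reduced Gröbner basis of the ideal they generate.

G = {x_2^2 + 2/5x_2x_3 + 2/5x_1 + 3/10, x_1x_3 - 4x_3 - 1}

f_1 = -10x_2^2 - 4x_2x_3 - 4x_1 - 3, LT = x_2^2.
f_2 = -x_1x_3 + 4x_3 + 1, LT = x_1x_3.

The S-polynomials (S(f_1,f_2)) all reduce to 0 modulo the current basis, so we have a Gröbner basis.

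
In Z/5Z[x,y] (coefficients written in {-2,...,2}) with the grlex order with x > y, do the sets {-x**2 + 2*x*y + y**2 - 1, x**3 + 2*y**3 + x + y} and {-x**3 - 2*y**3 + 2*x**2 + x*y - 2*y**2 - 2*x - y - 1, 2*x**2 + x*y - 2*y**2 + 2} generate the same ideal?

No, the ideals differ.

Two ideals are equal iff their reduced Gröbner bases coincide (the reduced basis is unique for a fixed ordering).
Buchberger on the first generating set:
f_1 = -x**2 + 2*x*y + y**2 - 1, LT = x**2.
f_2 = x**3 + 2*y**3 + x + y, LT = x**3.

S(f_1,f_2): lcm = x**3. S = -2*x**2*y - x*y**2 - 2*y**3 - y.
  leading term x**2*y: subtract (2*y)·f_1 from -2*x**2*y - x*y**2 - 2*y**3 - y → y**3 + y
  leading term y**3: no divisor's leading term divides it; move y**3 to the remainder.
  leading term y: no divisor's leading term divides it; move y to the remainder.
  remainder y**3 + y ≠ 0; add g_3 = y**3 + y to the basis.

The other S-polynomials (S(f_1,g_3), S(f_2,g_3)) all reduce to 0 modulo the current basis, so we have a Gröbner basis.
Inter-reduce: drop elements whose leading term is divisible by another's, tail-reduce, and make monic.
Reduced Gröbner basis: {y**3 + y, x**2 - 2*x*y - y**2 + 1}.

Buchberger on the second generating set:
h_1 = -x**3 - 2*y**3 + 2*x**2 + x*y - 2*y**2 - 2*x - y - 1, LT = x**3.
h_2 = 2*x**2 + x*y - 2*y**2 + 2, LT = x**2.

S(h_1,h_2): lcm = x**3. S = 2*x**2*y + x*y**2 + 2*y**3 - 2*x**2 - x*y + 2*y**2 + x + y + 1.
  leading term x**2*y: subtract (y)·h_2 from 2*x**2*y + x*y**2 + 2*y**3 - 2*x**2 - x*y + 2*y**2 + x + y + 1 → -y**3 - 2*x**2 - x*y + 2*y**2 + x - y + 1
  leading term y**3: no divisor's leading term divides it; move -y**3 to the remainder.
  leading term x**2: subtract (-1)·h_2 from -2*x**2 - x*y + 2*y**2 + x - y + 1 → x - y - 2
  leading term x: no divisor's leading term divides it; move x to the remainder.
  leading term y: no divisor's leading term divides it; move -y to the remainder.
  leading term 1: no divisor's leading term divides it; move -2 to the remainder.
  remainder -y**3 + x - y - 2 ≠ 0; add k_3 = -y**3 + x - y - 2 to the basis.

The other S-polynomials (S(h_1,k_3), S(h_2,k_3)) all reduce to 0 modulo the current basis, so we have a Gröbner basis.
Inter-reduce: drop elements whose leading term is divisible by another's, tail-reduce, and make monic.
Reduced Gröbner basis: {y**3 - x + y + 2, x**2 - 2*x*y - y**2 + 1}.

The bases are distinct; the ideals are different.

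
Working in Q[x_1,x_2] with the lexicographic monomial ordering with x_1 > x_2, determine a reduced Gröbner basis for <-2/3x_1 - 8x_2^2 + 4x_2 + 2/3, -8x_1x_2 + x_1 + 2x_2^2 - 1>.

G = {x_1 + 12x_2^2 - 6x_2 - 1, x_2^3 - 29/48x_2^2 - 1/48x_2}

f_1 = -2/3x_1 - 8x_2^2 + 4x_2 + 2/3, LT = x_1.
f_2 = -8x_1x_2 + x_1 + 2x_2^2 - 1, LT = x_1x_2.

S(f_1,f_2): lcm = x_1x_2. S = 1/8x_1 + 12x_2^3 - 23/4x_2^2 - x_2 - 1/8.
  reduce S modulo (f_1, f_2):
  remainder 12x_2^3 - 29/4x_2^2 - 1/4x_2 ≠ 0; add g_3 = 12x_2^3 - 29/4x_2^2 - 1/4x_2 to the basis.

The other S-polynomials (S(f_1,g_3), S(f_2,g_3)) all reduce to 0 modulo the current basis, so we have a Gröbner basis.
Inter-reduce: drop elements whose leading term is divisible by another's, tail-reduce, and make monic.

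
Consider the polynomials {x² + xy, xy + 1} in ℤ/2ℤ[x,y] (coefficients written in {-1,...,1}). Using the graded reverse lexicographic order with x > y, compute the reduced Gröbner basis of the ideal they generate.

G = {y² + 1, x + y}

f_1 = x² + xy, LT = x².
f_2 = xy + 1, LT = xy.

S(f_1,f_2): lcm = x²y. S = xy² + x.
  leading term xy²: subtract (y)·f_2 from xy² + x → x + y
  leading term x: no divisor's leading term divides it; move x to the remainder.
  leading term y: no divisor's leading term divides it; move y to the remainder.
  remainder x + y ≠ 0; add g_3 = x + y to the basis.

S(f_2,g_3): lcm = xy. S = y² + 1.
  leading term y²: no divisor's leading term divides it; move y² to the remainder.
  leading term 1: no divisor's leading term divides it; move 1 to the remainder.
  remainder y² + 1 ≠ 0; add g_4 = y² + 1 to the basis.

The other S-polynomials (S(f_1,g_3), S(f_1,g_4), S(f_2,g_4), S(g_3,g_4)) all reduce to 0 modulo the current basis, so we have a Gröbner basis.
Inter-reduce: drop elements whose leading term is divisible by another's, tail-reduce, and make monic.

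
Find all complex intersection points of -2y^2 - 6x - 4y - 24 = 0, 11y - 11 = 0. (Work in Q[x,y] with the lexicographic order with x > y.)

{(-5, 1)}

Compute a lex Gröbner basis by Buchberger's algorithm.
f_1 = -6x - 2y^2 - 4y - 24, LT = x.
f_2 = 11y - 11, LT = y.

The S-polynomials (S(f_1,f_2)) all reduce to 0 modulo the current basis, so we have a Gröbner basis.
Inter-reduce: drop elements whose leading term is divisible by another's, tail-reduce, and make monic.
Reduced Gröbner basis: {x + 5, y - 1}.

From the last basis element, y - 1 = 0, so y takes values in {1}. Each choice, substituted upward through the basis, yields the corresponding point(s) of the solution set.
  y = 1: the earlier basis element becomes x + 5 = 0, giving x = -5 — point (-5, 1).
Each listed point satisfies every original equation (direct substitution).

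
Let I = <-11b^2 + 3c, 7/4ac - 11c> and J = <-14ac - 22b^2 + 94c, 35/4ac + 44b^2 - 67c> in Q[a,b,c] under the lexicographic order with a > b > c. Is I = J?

Two ideals are equal iff their reduced Gröbner bases coincide (the reduced basis is unique for a fixed ordering).
Buchberger on the first generating set:
f_1 = -11b^2 + 3c, LT = b^2.
f_2 = 7/4ac - 11c, LT = ac.

The S-polynomials (S(f_1,f_2)) all reduce to 0 modulo the current basis, so we have a Gröbner basis.
Inter-reduce: drop elements whose leading term is divisible by another's, tail-reduce, and make monic.
Reduced Gröbner basis: {ac - 44/7c, b^2 - 3/11c}.

Buchberger on the second generating set:
h_1 = -14ac - 22b^2 + 94c, LT = ac.
h_2 = 35/4ac + 44b^2 - 67c, LT = ac.

S(h_1,h_2): lcm = ac. S = -121/35b^2 + 33/35c.
  leading term b^2: no divisor's leading term divides it; move -121/35b^2 to the remainder.
  leading term c: no divisor's leading term divides it; move 33/35c to the remainder.
  remainder -121/35b^2 + 33/35c ≠ 0; add k_3 = -121/35b^2 + 33/35c to the basis.

The other S-polynomials (S(h_1,k_3), S(h_2,k_3)) all reduce to 0 modulo the current basis, so we have a Gröbner basis.
Inter-reduce: drop elements whose leading term is divisible by another's, tail-reduce, and make monic.
Reduced Gröbner basis: {ac - 44/7c, b^2 - 3/11c}.

Same reduced basis, so the two generating sets span the same ideal.

Yes, the ideals are equal.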